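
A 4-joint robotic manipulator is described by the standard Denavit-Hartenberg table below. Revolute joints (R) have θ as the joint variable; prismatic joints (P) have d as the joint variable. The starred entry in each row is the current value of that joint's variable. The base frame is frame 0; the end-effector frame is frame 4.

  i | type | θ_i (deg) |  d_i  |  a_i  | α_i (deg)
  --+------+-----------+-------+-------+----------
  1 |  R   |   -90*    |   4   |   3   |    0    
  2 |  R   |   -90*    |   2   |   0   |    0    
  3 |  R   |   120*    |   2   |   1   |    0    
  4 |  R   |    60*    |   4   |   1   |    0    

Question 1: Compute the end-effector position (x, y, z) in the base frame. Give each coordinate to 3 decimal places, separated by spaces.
after link 1: o_1 = (0.0000, -3.0000, 4.0000)
after link 2: o_2 = (0.0000, -3.0000, 6.0000)
after link 3: o_3 = (0.5000, -3.8660, 8.0000)
after link 4: o_4 = (1.5000, -3.8660, 12.0000)

1.500 -3.866 12.000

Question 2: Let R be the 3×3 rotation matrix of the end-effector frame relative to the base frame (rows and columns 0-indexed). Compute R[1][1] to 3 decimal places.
End-effector y-axis (col 1 of R) = (0.0000,1.0000,0.0000)
R[1][1] = 1.0000

1.000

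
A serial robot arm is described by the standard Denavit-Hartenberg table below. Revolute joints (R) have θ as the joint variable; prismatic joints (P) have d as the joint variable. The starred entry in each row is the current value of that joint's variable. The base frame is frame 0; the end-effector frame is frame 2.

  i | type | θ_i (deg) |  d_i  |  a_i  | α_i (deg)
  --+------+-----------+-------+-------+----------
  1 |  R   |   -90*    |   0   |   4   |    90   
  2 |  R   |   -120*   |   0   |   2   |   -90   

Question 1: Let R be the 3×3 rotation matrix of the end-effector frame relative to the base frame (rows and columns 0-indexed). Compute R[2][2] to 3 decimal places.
-0.500

End-effector z-axis (col 2 of R) = (-0.0000,-0.8660,-0.5000)
R[2][2] = -0.5000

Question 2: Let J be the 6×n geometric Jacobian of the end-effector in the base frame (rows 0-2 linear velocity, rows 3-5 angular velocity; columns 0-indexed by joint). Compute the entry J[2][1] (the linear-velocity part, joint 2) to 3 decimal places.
axis z_1 = (-1.0000,-0.0000,0.0000); lever o_n−o_1 = (-0.0000,1.0000,-1.7321)
cross product → J_v[:, 1] = (0.0000,-1.7321,-1.0000)
J_ω[:, 1] = z_1
entry J[2][1] = -1.0000

-1.000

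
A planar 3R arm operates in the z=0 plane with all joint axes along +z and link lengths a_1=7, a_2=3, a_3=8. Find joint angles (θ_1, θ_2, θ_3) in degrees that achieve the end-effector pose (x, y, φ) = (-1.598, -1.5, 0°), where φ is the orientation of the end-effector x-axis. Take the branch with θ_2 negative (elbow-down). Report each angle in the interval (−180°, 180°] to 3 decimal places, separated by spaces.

wrist centre = target − a_3·(cos φ, sin φ) = (-9.5980, -1.5000)
cos θ_2 = (94.3716−7²−3²)/(2·7·3) = 0.8660; θ_2 = -30.0040° (elbow-down)
β = atan2(-1.5000,-9.5980) = -171.1175°; ψ = atan2(-1.5002,9.5980) = -8.8836°
θ_1 = β − ψ = -162.2340°
θ_3 = φ − θ_1 − θ_2 = -167.7620° (wrapped to (-180°,180°])

-162.234 -30.004 -167.762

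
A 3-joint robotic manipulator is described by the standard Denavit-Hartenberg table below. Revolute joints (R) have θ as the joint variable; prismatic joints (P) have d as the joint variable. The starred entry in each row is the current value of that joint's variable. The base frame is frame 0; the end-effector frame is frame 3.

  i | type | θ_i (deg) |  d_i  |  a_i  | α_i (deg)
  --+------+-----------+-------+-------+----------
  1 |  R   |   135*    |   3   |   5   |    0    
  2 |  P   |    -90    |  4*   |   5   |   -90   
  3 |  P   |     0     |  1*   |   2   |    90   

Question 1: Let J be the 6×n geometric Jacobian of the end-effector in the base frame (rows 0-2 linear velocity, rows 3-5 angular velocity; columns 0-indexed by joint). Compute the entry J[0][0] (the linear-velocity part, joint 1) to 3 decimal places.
axis z_0 = ẑ; lever o_n−o_0 = (0.7071,9.1924,7.0000)
cross product → J_v[:, 0] = (-9.1924,0.7071,0.0000)
J_ω[:, 0] = z_0
entry J[0][0] = -9.1924

-9.192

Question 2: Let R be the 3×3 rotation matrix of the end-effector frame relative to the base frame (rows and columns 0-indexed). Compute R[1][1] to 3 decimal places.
End-effector y-axis (col 1 of R) = (-0.7071,0.7071,0.0000)
R[1][1] = 0.7071

0.707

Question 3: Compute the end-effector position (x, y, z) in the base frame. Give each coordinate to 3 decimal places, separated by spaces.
after link 1: o_1 = (-3.5355, 3.5355, 3.0000)
after link 2: o_2 = (0.0000, 7.0711, 7.0000)
after link 3: o_3 = (0.7071, 9.1924, 7.0000)

0.707 9.192 7.000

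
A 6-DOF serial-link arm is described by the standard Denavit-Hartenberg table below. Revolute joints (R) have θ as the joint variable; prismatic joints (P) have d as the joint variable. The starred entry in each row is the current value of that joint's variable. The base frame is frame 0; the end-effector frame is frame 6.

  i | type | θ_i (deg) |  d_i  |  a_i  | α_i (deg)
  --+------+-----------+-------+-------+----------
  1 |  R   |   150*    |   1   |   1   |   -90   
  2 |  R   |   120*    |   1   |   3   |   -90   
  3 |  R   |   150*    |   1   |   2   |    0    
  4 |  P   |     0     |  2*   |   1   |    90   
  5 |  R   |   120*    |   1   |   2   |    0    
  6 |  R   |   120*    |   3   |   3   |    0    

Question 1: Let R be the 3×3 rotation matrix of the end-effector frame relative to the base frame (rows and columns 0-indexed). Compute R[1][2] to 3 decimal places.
0.625

End-effector z-axis (col 2 of R) = (0.6495,0.6250,-0.4330)
R[1][2] = 0.6250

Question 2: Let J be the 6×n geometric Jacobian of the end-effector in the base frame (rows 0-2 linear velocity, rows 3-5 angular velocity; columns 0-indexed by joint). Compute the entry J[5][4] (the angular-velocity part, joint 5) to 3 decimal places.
-0.433

axis z_4 = (0.6495,0.6250,-0.4330); lever o_n−o_4 = (2.2611,1.2512,-4.0401)
cross product → J_v[:, 4] = (-1.9833,1.6450,-0.6005)
J_ω[:, 4] = z_4
entry J[5][4] = -0.4330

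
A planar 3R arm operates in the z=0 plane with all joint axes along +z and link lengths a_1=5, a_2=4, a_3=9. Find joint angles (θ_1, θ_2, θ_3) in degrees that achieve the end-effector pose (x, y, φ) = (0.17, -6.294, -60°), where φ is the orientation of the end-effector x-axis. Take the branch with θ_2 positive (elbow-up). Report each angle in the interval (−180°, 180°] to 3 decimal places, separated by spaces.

wrist centre = target − a_3·(cos φ, sin φ) = (-4.3300, 1.5002)
cos θ_2 = (20.9996−5²−4²)/(2·5·4) = -0.5000; θ_2 = 120.0007° (elbow-up)
β = atan2(1.5002,-4.3300) = 160.8902°; ψ = atan2(3.4641,3.0000) = 49.1068°
θ_1 = β − ψ = 111.7834°
θ_3 = φ − θ_1 − θ_2 = 68.2159° (wrapped to (-180°,180°])

111.783 120.001 68.216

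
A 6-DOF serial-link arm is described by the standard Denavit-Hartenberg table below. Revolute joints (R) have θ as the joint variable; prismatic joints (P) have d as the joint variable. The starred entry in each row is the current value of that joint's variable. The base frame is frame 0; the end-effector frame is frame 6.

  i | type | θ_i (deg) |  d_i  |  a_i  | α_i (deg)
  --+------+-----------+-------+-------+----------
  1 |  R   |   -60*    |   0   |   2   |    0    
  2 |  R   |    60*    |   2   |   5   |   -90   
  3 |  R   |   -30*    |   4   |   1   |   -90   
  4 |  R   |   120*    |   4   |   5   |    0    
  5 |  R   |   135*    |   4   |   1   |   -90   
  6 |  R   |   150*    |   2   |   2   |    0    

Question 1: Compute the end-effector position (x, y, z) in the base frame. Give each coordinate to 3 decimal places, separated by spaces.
after link 1: o_1 = (1.0000, -1.7321, 0.0000)
after link 2: o_2 = (6.0000, -1.7321, 2.0000)
after link 3: o_3 = (6.8660, 2.2679, 2.5000)
after link 4: o_4 = (6.7010, -2.0622, -2.2141)
after link 5: o_5 = (8.4768, -1.0963, -5.8076)
after link 6: o_6 = (10.0381, -2.2516, -3.7515)

10.038 -2.252 -3.752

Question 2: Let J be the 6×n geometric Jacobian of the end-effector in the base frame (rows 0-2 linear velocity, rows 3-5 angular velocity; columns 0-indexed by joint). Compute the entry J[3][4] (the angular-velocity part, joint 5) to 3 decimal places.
0.500

axis z_4 = (0.5000,0.0000,-0.8660); lever o_n−o_4 = (3.3371,-0.1895,-1.5374)
cross product → J_v[:, 4] = (-0.1641,-2.1213,-0.0947)
J_ω[:, 4] = z_4
entry J[3][4] = 0.5000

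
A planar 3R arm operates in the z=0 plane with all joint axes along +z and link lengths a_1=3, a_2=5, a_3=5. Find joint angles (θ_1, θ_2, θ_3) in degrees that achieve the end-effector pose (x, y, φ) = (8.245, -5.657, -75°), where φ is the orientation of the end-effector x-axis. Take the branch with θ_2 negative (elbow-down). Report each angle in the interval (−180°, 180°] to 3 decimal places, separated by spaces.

wrist centre = target − a_3·(cos φ, sin φ) = (6.9509, -0.8274)
cos θ_2 = (48.9996−3²−5²)/(2·3·5) = 0.5000; θ_2 = -60.0008° (elbow-down)
β = atan2(-0.8274,6.9509) = -6.7880°; ψ = atan2(-4.3302,5.4999) = -38.2138°
θ_1 = β − ψ = 31.4257°
θ_3 = φ − θ_1 − θ_2 = -46.4249° (wrapped to (-180°,180°])

31.426 -60.001 -46.425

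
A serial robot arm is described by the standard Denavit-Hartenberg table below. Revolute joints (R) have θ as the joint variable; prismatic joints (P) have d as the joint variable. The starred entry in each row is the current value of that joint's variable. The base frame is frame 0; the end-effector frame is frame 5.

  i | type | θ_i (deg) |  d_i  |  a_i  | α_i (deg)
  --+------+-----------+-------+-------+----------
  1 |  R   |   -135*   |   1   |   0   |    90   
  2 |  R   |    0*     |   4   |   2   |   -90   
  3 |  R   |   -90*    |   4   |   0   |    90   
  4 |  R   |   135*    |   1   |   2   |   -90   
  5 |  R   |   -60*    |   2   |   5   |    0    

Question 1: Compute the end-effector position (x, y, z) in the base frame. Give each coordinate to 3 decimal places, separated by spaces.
after link 1: o_1 = (0.0000, 0.0000, 1.0000)
after link 2: o_2 = (-4.2426, 1.4142, 1.0000)
after link 3: o_3 = (-4.2426, 1.4142, 5.0000)
after link 4: o_4 = (-2.5355, 1.1213, 6.4142)
after link 5: o_5 = (2.7763, 1.9332, 6.7678)

2.776 1.933 6.768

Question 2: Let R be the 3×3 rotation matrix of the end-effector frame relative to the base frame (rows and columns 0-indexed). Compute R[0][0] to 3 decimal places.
End-effector x-axis (col 0 of R) = (0.8624,0.3624,0.3536)
R[0][0] = 0.8624

0.862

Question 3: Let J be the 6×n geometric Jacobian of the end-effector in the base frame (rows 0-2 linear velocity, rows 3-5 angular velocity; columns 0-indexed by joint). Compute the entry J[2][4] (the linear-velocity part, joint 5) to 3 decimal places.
3.062

axis z_4 = (0.5000,-0.5000,-0.7071); lever o_n−o_4 = (5.3119,0.8119,0.3536)
cross product → J_v[:, 4] = (0.3973,-3.9328,3.0619)
J_ω[:, 4] = z_4
entry J[2][4] = 3.0619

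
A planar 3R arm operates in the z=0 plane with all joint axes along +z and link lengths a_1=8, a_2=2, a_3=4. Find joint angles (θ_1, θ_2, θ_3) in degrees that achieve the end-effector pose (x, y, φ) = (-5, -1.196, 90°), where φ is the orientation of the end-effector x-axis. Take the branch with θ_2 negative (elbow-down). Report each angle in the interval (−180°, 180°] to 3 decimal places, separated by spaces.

wrist centre = target − a_3·(cos φ, sin φ) = (-5.0000, -5.1960)
cos θ_2 = (51.9984−8²−2²)/(2·8·2) = -0.5000; θ_2 = -120.0033° (elbow-down)
β = atan2(-5.1960,-5.0000) = -133.8987°; ψ = atan2(-1.7320,6.9999) = -13.8976°
θ_1 = β − ψ = -120.0011°
θ_3 = φ − θ_1 − θ_2 = -29.9956° (wrapped to (-180°,180°])

-120.001 -120.003 -29.996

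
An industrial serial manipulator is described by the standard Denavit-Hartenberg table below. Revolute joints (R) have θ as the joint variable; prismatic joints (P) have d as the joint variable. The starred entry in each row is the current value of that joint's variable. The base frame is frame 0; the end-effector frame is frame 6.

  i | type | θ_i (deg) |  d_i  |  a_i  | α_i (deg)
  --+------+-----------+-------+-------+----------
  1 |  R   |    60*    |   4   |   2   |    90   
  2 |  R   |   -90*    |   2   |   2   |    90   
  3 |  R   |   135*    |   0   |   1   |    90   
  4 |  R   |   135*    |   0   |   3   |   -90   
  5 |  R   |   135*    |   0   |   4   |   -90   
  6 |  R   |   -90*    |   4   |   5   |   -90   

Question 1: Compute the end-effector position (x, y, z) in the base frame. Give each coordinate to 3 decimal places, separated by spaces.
5.037 5.653 1.536

after link 1: o_1 = (1.0000, 1.7321, 4.0000)
after link 2: o_2 = (2.7321, 0.7321, 2.0000)
after link 3: o_3 = (3.3444, 0.3785, 2.7071)
after link 4: o_4 = (0.9847, -0.7086, 1.2071)
after link 5: o_5 = (1.4774, 1.3163, 4.6213)
after link 6: o_6 = (5.0369, 5.6531, 1.5355)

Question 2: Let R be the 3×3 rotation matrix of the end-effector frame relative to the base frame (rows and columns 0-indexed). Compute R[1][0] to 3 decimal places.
End-effector x-axis (col 0 of R) = (-0.0795,0.8624,-0.5000)
R[1][0] = 0.8624

0.862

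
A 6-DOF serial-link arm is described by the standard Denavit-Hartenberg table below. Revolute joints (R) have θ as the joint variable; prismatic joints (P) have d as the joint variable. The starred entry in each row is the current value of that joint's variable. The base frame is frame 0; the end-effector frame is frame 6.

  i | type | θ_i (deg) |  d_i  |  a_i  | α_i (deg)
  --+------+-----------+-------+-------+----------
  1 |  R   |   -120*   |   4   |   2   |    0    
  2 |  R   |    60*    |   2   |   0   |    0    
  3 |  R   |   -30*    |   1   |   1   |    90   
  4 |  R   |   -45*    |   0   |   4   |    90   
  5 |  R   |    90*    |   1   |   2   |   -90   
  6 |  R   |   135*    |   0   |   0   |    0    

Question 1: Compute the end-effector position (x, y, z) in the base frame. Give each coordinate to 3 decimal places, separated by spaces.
-3.000 -4.853 3.464

after link 1: o_1 = (-1.0000, -1.7321, 4.0000)
after link 2: o_2 = (-1.0000, -1.7321, 6.0000)
after link 3: o_3 = (-1.0000, -2.7321, 7.0000)
after link 4: o_4 = (-1.0000, -5.5605, 4.1716)
after link 5: o_5 = (-3.0000, -4.8534, 3.4645)
after link 6: o_6 = (-3.0000, -4.8534, 3.4645)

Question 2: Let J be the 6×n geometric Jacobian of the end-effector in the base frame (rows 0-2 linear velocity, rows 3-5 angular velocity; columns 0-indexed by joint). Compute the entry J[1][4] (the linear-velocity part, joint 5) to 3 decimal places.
axis z_4 = (-0.0000,0.7071,-0.7071); lever o_n−o_4 = (-2.0000,0.7071,-0.7071)
cross product → J_v[:, 4] = (-0.0000,1.4142,1.4142)
J_ω[:, 4] = z_4
entry J[1][4] = 1.4142

1.414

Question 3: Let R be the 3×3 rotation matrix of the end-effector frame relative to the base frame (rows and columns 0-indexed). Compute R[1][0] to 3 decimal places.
-0.500

End-effector x-axis (col 0 of R) = (0.7071,-0.5000,0.5000)
R[1][0] = -0.5000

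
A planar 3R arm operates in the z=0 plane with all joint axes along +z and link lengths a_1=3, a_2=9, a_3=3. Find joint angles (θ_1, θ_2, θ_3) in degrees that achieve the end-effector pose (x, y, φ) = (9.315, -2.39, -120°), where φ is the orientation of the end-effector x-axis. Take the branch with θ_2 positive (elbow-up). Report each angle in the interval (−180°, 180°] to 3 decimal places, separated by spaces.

wrist centre = target − a_3·(cos φ, sin φ) = (10.8150, 0.2081)
cos θ_2 = (117.0075−3²−9²)/(2·3·9) = 0.5001; θ_2 = 59.9908° (elbow-up)
β = atan2(0.2081,10.8150) = 1.1022°; ψ = atan2(7.7935,7.5013) = 46.0947°
θ_1 = β − ψ = -44.9925°
θ_3 = φ − θ_1 − θ_2 = -134.9983° (wrapped to (-180°,180°])

-44.992 59.991 -134.998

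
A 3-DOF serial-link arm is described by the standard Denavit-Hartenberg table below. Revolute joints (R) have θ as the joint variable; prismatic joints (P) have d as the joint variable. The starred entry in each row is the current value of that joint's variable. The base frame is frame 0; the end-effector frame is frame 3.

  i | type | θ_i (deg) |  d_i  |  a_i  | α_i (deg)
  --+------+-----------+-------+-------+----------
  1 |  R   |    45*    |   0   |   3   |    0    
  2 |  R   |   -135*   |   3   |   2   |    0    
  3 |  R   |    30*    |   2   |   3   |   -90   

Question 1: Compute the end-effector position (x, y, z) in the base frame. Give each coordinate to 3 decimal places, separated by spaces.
after link 1: o_1 = (2.1213, 2.1213, 0.0000)
after link 2: o_2 = (2.1213, 0.1213, 3.0000)
after link 3: o_3 = (3.6213, -2.4768, 5.0000)

3.621 -2.477 5.000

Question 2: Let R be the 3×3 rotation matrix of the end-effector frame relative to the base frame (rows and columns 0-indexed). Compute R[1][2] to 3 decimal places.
0.500

End-effector z-axis (col 2 of R) = (0.8660,0.5000,0.0000)
R[1][2] = 0.5000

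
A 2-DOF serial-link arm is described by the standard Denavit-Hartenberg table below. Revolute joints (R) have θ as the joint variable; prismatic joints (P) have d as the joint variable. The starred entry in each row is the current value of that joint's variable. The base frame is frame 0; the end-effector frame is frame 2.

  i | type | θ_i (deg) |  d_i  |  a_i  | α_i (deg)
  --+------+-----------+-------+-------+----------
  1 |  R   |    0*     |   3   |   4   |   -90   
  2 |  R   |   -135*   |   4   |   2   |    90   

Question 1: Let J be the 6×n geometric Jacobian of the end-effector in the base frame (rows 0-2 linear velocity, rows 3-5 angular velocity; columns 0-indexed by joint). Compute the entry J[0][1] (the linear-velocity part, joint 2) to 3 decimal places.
1.414

axis z_1 = (0.0000,1.0000,0.0000); lever o_n−o_1 = (-1.4142,4.0000,1.4142)
cross product → J_v[:, 1] = (1.4142,-0.0000,1.4142)
J_ω[:, 1] = z_1
entry J[0][1] = 1.4142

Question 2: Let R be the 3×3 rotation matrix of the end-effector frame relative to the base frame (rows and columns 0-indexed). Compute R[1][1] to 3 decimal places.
1.000

End-effector y-axis (col 1 of R) = (0.0000,1.0000,0.0000)
R[1][1] = 1.0000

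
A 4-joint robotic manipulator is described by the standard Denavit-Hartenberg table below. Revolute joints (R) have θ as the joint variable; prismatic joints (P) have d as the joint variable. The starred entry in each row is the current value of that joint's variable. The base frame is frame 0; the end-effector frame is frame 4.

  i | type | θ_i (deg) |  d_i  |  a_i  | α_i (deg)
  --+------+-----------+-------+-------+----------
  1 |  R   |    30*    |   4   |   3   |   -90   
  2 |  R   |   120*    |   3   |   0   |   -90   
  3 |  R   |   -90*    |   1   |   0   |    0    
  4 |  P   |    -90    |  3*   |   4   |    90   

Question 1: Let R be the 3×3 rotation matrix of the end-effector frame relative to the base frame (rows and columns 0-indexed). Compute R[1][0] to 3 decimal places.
End-effector x-axis (col 0 of R) = (0.4330,0.2500,0.8660)
R[1][0] = 0.2500

0.250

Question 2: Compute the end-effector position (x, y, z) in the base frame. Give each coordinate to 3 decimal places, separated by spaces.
-0.170 3.366 9.464

after link 1: o_1 = (2.5981, 1.5000, 4.0000)
after link 2: o_2 = (1.0981, 4.0981, 4.0000)
after link 3: o_3 = (0.3481, 3.6651, 4.5000)
after link 4: o_4 = (-0.1699, 3.3660, 9.4641)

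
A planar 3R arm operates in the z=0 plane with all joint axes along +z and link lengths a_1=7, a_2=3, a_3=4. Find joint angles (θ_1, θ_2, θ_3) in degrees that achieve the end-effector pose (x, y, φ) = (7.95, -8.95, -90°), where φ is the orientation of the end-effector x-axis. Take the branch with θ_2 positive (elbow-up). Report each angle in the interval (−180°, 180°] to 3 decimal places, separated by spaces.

-44.997 44.987 -89.990

wrist centre = target − a_3·(cos φ, sin φ) = (7.9500, -4.9500)
cos θ_2 = (87.7050−7²−3²)/(2·7·3) = 0.7073; θ_2 = 44.9874° (elbow-up)
β = atan2(-4.9500,7.9500) = -31.9081°; ψ = atan2(2.1209,9.1218) = 13.0890°
θ_1 = β − ψ = -44.9971°
θ_3 = φ − θ_1 − θ_2 = -89.9904° (wrapped to (-180°,180°])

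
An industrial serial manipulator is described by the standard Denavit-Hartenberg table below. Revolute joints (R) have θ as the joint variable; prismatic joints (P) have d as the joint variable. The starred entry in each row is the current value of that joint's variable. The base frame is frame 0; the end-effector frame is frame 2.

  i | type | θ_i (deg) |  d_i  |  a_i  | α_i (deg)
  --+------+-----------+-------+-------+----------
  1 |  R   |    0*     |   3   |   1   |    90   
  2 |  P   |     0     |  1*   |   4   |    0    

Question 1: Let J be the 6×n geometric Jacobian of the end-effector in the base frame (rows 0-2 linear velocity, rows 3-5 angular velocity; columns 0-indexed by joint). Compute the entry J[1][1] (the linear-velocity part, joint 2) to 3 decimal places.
prismatic axis z_1 = (0.0000,-1.0000,0.0000)
J_v[:, 1] = z_1; J_ω[:, 1] = (0,0,0)
entry J[1][1] = -1.0000

-1.000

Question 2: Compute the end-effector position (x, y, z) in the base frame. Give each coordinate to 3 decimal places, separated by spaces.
5.000 -1.000 3.000

after link 1: o_1 = (1.0000, 0.0000, 3.0000)
after link 2: o_2 = (5.0000, -1.0000, 3.0000)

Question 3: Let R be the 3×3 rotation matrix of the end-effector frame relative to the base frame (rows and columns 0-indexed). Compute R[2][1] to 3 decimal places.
End-effector y-axis (col 1 of R) = (0.0000,0.0000,1.0000)
R[2][1] = 1.0000

1.000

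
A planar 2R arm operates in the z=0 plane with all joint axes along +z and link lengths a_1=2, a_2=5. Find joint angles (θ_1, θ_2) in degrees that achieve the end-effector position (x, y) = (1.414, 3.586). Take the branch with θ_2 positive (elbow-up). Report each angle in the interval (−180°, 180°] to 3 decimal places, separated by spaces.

-44.991 134.996

cos θ_2 = (14.8588−2²−5²)/(2·2·5) = -0.7071; θ_2 = 134.9962° (elbow-up)
β = atan2(3.5860,1.4140) = 68.4801°; ψ = atan2(3.5358,-1.5353) = 113.4715°
θ_1 = β − ψ = -44.9913°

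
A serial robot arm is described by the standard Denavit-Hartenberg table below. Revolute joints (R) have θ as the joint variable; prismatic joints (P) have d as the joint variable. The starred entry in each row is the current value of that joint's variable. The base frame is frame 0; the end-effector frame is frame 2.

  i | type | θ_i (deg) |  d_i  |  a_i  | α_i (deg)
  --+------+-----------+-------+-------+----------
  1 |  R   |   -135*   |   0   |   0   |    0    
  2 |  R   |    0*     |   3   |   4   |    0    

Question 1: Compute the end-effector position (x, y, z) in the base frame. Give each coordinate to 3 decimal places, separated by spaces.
after link 1: o_1 = (0.0000, 0.0000, 0.0000)
after link 2: o_2 = (-2.8284, -2.8284, 3.0000)

-2.828 -2.828 3.000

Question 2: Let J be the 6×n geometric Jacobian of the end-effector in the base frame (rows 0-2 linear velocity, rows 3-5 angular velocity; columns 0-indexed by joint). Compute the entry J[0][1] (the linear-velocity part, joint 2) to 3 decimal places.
axis z_1 = (0.0000,0.0000,1.0000); lever o_n−o_1 = (-2.8284,-2.8284,3.0000)
cross product → J_v[:, 1] = (2.8284,-2.8284,0.0000)
J_ω[:, 1] = z_1
entry J[0][1] = 2.8284

2.828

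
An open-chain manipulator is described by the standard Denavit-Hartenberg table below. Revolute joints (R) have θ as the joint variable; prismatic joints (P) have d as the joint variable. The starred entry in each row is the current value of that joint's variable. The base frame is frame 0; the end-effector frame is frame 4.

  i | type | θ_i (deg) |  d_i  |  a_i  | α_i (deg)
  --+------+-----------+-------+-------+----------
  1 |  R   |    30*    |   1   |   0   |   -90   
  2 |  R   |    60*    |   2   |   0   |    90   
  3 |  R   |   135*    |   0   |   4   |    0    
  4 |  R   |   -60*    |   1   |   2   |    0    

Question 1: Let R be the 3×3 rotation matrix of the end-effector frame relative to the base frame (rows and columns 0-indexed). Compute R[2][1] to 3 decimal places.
0.837

End-effector y-axis (col 1 of R) = (-0.5477,-0.0173,0.8365)
R[2][1] = 0.8365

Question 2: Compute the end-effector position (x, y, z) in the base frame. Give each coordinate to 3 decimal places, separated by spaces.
-3.631 5.710 3.501

after link 1: o_1 = (0.0000, 0.0000, 1.0000)
after link 2: o_2 = (-1.0000, 1.7321, 1.0000)
after link 3: o_3 = (-3.6390, 3.4744, 3.4495)
after link 4: o_4 = (-3.6307, 5.7099, 3.5012)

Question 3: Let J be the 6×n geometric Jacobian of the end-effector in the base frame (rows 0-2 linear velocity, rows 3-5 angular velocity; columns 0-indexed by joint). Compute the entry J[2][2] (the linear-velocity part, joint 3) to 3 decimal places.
4.123

axis z_2 = (0.7500,0.4330,0.5000); lever o_n−o_2 = (-2.6307,3.9778,2.5012)
cross product → J_v[:, 2] = (-0.9059,-3.1913,4.1225)
J_ω[:, 2] = z_2
entry J[2][2] = 4.1225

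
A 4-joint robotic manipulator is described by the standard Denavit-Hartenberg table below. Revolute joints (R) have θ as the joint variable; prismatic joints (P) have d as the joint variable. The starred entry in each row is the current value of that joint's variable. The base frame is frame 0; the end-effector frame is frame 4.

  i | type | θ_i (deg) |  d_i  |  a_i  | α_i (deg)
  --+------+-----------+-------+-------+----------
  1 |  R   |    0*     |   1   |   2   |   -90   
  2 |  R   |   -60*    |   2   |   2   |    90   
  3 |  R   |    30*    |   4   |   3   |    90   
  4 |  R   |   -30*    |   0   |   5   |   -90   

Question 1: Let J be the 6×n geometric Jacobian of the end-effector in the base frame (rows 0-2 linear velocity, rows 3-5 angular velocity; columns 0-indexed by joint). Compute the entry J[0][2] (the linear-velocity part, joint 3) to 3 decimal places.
axis z_2 = (-0.8660,0.0000,0.5000); lever o_n−o_2 = (1.8750,3.6651,6.2476)
cross product → J_v[:, 2] = (-1.8325,6.3481,-3.1740)
J_ω[:, 2] = z_2
entry J[0][2] = -1.8325

-1.833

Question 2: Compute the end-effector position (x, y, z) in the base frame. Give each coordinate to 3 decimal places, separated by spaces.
after link 1: o_1 = (2.0000, 0.0000, 1.0000)
after link 2: o_2 = (3.0000, 2.0000, 2.7321)
after link 3: o_3 = (0.8349, 3.5000, 6.9821)
after link 4: o_4 = (4.8750, 5.6651, 8.9796)

4.875 5.665 8.980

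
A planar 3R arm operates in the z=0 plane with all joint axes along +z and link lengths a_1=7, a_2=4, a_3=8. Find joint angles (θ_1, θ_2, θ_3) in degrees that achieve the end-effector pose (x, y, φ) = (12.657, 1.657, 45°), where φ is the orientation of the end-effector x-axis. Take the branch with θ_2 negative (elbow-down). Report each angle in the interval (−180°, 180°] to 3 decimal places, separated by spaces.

0.001 -89.999 134.998

wrist centre = target − a_3·(cos φ, sin φ) = (7.0001, -3.9999)
cos θ_2 = (65.0009−7²−4²)/(2·7·4) = 0.0000; θ_2 = -89.9991° (elbow-down)
β = atan2(-3.9999,7.0001) = -29.7435°; ψ = atan2(-4.0000,7.0001) = -29.7447°
θ_1 = β − ψ = 0.0012°
θ_3 = φ − θ_1 − θ_2 = 134.9979° (wrapped to (-180°,180°])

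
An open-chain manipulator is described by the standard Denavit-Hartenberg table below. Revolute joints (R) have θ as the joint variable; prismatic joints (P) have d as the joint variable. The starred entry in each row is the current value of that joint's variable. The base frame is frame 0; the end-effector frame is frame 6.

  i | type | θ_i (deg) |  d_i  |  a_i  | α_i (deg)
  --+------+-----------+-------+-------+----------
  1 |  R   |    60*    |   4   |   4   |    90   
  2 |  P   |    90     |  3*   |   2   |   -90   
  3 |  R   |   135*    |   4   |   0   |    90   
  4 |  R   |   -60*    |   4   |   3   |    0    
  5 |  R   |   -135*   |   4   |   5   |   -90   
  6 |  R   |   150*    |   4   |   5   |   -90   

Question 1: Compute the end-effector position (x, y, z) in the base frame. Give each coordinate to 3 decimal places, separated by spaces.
after link 1: o_1 = (2.0000, 3.4641, 4.0000)
after link 2: o_2 = (4.5981, 1.9641, 6.0000)
after link 3: o_3 = (2.5981, -1.5000, 6.0000)
after link 4: o_4 = (0.5291, 2.6945, 7.7678)
after link 5: o_5 = (0.3901, 1.2805, 14.0113)
after link 6: o_6 = (2.4859, 5.8260, 10.0180)

2.486 5.826 10.018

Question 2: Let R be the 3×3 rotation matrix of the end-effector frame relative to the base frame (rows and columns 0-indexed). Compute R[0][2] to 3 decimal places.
End-effector z-axis (col 2 of R) = (-0.7614,0.5890,0.2709)
R[0][2] = -0.7614

-0.761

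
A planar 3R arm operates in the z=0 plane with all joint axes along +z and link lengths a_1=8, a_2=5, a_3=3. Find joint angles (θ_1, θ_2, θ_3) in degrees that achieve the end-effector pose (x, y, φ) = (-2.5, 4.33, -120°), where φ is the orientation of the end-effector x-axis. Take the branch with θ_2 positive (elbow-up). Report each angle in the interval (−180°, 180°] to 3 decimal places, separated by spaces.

wrist centre = target − a_3·(cos φ, sin φ) = (-1.0000, 6.9281)
cos θ_2 = (48.9982−8²−5²)/(2·8·5) = -0.5000; θ_2 = 120.0015° (elbow-up)
β = atan2(6.9281,-1.0000) = 98.2134°; ψ = atan2(4.3301,5.4999) = 38.2134°
θ_1 = β − ψ = 60.0000°
θ_3 = φ − θ_1 − θ_2 = 59.9985° (wrapped to (-180°,180°])

60.000 120.001 59.999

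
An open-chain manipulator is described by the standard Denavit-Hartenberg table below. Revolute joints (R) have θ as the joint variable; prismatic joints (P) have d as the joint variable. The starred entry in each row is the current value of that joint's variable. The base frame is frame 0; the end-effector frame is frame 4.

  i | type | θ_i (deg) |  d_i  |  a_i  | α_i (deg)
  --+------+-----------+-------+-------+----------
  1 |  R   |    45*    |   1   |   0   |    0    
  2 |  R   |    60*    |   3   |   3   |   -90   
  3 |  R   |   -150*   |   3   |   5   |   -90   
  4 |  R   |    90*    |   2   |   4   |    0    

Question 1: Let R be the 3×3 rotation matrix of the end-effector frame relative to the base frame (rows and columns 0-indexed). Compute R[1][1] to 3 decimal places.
End-effector y-axis (col 1 of R) = (-0.2241,0.8365,-0.5000)
R[1][1] = 0.8365

0.837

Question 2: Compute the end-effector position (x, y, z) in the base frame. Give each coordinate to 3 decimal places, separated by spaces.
after link 1: o_1 = (0.0000, 0.0000, 1.0000)
after link 2: o_2 = (-0.7765, 2.8978, 4.0000)
after link 3: o_3 = (-2.5535, -2.0613, 6.5000)
after link 4: o_4 = (1.0514, -0.0601, 8.2321)

1.051 -0.060 8.232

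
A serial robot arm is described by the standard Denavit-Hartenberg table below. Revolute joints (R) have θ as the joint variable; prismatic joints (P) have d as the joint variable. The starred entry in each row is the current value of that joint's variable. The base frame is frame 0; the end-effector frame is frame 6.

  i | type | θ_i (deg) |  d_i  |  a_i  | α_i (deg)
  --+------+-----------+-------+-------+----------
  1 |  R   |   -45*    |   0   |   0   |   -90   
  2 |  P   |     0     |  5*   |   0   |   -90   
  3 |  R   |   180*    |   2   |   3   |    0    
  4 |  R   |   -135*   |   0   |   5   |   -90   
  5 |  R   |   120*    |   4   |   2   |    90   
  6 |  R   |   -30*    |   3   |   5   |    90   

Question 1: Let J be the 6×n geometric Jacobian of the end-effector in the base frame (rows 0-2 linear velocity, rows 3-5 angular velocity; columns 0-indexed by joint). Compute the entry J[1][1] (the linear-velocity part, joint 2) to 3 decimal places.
0.707

prismatic axis z_1 = (0.7071,0.7071,0.0000)
J_v[:, 1] = z_1; J_ω[:, 1] = (0,0,0)
entry J[1][1] = 0.7071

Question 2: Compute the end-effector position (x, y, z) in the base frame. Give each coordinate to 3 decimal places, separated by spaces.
after link 1: o_1 = (0.0000, 0.0000, 0.0000)
after link 2: o_2 = (3.5355, 3.5355, 0.0000)
after link 3: o_3 = (1.4142, 5.6569, -2.0000)
after link 4: o_4 = (1.4142, 0.6569, -2.0000)
after link 5: o_5 = (-2.5858, 1.6569, -0.2679)
after link 6: o_6 = (-0.0858, 1.2238, 4.9821)

-0.086 1.224 4.982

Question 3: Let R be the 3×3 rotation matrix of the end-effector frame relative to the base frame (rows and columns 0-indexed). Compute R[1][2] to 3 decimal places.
-0.250

End-effector z-axis (col 2 of R) = (0.8660,-0.2500,-0.4330)
R[1][2] = -0.2500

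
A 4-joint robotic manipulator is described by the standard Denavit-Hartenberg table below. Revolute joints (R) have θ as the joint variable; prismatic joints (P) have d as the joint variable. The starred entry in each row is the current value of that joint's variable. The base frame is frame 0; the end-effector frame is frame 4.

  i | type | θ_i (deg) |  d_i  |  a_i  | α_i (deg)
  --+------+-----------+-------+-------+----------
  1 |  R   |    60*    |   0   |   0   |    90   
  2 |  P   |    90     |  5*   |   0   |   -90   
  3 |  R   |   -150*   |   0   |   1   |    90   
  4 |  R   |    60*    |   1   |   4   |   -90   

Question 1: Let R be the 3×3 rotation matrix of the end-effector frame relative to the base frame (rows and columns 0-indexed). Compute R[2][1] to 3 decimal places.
End-effector y-axis (col 1 of R) = (0.7500,-0.4330,0.5000)
R[2][1] = 0.5000

0.500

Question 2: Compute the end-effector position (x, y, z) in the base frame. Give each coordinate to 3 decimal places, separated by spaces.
after link 1: o_1 = (0.0000, 0.0000, 0.0000)
after link 2: o_2 = (4.3301, -2.5000, 0.0000)
after link 3: o_3 = (4.7631, -2.7500, -0.8660)
after link 4: o_4 = (3.1471, -5.8170, -3.0981)

3.147 -5.817 -3.098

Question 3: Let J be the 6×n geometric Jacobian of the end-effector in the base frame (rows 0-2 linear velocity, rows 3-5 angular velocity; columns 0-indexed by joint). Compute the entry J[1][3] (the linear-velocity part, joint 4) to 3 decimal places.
axis z_3 = (-0.7500,0.4330,-0.5000); lever o_n−o_3 = (-1.6160,-3.0670,-2.2321)
cross product → J_v[:, 3] = (-2.5000,-0.8660,3.0000)
J_ω[:, 3] = z_3
entry J[1][3] = -0.8660

-0.866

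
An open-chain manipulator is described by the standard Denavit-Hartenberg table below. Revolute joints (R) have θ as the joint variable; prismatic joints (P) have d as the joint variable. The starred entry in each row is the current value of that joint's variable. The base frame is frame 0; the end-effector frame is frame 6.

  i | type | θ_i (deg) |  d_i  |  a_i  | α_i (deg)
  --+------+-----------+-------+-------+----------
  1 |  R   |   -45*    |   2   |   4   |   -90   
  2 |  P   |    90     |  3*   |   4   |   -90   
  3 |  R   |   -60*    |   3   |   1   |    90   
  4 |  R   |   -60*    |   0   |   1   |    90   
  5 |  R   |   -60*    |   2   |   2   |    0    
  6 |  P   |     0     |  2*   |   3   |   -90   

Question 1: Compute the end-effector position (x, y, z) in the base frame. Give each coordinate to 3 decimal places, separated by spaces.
4.418 -4.112 -5.393

after link 1: o_1 = (2.8284, -2.8284, 2.0000)
after link 2: o_2 = (4.9497, -0.7071, -2.0000)
after link 3: o_3 = (3.4408, 2.0266, -2.5000)
after link 4: o_4 = (4.3594, 1.7204, -2.7500)
after link 5: o_5 = (4.3120, -0.9659, -3.6340)
after link 6: o_6 = (4.4177, -4.1115, -5.3929)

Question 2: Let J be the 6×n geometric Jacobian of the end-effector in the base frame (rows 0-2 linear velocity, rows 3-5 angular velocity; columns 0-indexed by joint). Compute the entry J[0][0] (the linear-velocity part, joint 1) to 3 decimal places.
4.112

axis z_0 = ẑ; lever o_n−o_0 = (4.4177,-4.1115,-5.3929)
cross product → J_v[:, 0] = (4.1115,4.4177,-0.0000)
J_ω[:, 0] = z_0
entry J[0][0] = 4.1115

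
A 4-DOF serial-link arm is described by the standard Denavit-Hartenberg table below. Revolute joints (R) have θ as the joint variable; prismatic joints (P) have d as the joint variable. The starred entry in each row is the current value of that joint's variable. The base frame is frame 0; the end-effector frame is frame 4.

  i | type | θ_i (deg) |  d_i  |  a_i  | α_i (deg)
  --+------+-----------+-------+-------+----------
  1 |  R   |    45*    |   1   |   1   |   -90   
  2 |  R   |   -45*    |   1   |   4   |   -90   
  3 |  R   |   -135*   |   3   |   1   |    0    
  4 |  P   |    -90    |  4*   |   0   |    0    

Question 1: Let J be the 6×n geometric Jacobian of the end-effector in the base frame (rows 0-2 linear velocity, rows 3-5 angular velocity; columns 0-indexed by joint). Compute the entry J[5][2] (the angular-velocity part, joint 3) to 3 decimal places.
-0.707

axis z_2 = (0.5000,0.5000,-0.7071); lever o_n−o_2 = (2.6464,3.6464,-5.4497)
cross product → J_v[:, 2] = (-0.1464,0.8536,0.5000)
J_ω[:, 2] = z_2
entry J[5][2] = -0.7071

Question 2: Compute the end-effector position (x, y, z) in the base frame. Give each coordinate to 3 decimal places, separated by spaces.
4.646 7.061 -1.621

after link 1: o_1 = (0.7071, 0.7071, 1.0000)
after link 2: o_2 = (2.0000, 3.4142, 3.8284)
after link 3: o_3 = (2.6464, 5.0607, 1.2071)
after link 4: o_4 = (4.6464, 7.0607, -1.6213)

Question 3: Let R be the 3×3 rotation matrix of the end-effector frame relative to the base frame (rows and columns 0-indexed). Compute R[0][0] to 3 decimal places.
End-effector x-axis (col 0 of R) = (0.1464,-0.8536,-0.5000)
R[0][0] = 0.1464

0.146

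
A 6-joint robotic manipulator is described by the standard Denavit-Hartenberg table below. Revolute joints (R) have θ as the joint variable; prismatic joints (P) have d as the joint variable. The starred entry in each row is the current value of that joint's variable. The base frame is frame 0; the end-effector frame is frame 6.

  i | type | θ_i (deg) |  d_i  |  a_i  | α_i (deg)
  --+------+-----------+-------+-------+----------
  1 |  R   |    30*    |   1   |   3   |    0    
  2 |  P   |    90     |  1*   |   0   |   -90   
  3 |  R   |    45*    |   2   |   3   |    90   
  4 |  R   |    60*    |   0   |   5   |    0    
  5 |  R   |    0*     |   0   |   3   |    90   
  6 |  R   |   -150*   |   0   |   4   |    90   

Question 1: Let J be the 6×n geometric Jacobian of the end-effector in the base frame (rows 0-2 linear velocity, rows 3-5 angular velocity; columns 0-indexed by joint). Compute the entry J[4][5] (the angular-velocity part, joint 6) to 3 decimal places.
0.780

axis z_5 = (0.1268,0.7803,-0.6124); lever o_n−o_5 = (3.9176,-0.7854,-0.1895)
cross product → J_v[:, 5] = (-0.6288,-2.3750,-3.1566)
J_ω[:, 5] = z_5
entry J[4][5] = 0.7803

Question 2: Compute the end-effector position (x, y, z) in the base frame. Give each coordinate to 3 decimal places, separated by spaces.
after link 1: o_1 = (2.5981, 1.5000, 1.0000)
after link 2: o_2 = (2.5981, 1.5000, 2.0000)
after link 3: o_3 = (-0.1946, 2.3371, -0.1213)
after link 4: o_4 = (-4.8285, 1.7030, -1.8891)
after link 5: o_5 = (-7.6088, 1.3225, -2.9497)
after link 6: o_6 = (-3.6913, 0.5371, -3.1392)

-3.691 0.537 -3.139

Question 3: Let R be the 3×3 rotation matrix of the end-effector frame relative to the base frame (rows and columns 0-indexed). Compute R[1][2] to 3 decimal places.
End-effector z-axis (col 2 of R) = (0.1572,0.5937,0.7891)
R[1][2] = 0.5937

0.594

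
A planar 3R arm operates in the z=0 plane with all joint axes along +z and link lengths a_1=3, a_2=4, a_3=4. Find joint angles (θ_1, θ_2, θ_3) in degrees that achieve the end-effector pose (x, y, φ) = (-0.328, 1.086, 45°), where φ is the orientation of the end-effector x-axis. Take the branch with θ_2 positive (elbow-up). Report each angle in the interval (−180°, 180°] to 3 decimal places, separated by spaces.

135.000 120.003 149.998

wrist centre = target − a_3·(cos φ, sin φ) = (-3.1564, -1.7424)
cos θ_2 = (12.9991−3²−4²)/(2·3·4) = -0.5000; θ_2 = 120.0025° (elbow-up)
β = atan2(-1.7424,-3.1564) = -151.1002°; ψ = atan2(3.4640,0.9998) = 73.8998°
θ_1 = β − ψ = -225.0000°
θ_3 = φ − θ_1 − θ_2 = 149.9975° (wrapped to (-180°,180°])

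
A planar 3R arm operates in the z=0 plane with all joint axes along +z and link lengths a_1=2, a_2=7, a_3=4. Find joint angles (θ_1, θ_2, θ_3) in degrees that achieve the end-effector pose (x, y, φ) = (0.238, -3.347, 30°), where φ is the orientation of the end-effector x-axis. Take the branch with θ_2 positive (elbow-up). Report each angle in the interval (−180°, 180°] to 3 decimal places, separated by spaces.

134.993 120.004 135.003

wrist centre = target − a_3·(cos φ, sin φ) = (-3.2261, -5.3470)
cos θ_2 = (38.9981−2²−7²)/(2·2·7) = -0.5001; θ_2 = 120.0044° (elbow-up)
β = atan2(-5.3470,-3.2261) = -121.1046°; ψ = atan2(6.0619,-1.5005) = 103.9026°
θ_1 = β − ψ = -225.0072°
θ_3 = φ − θ_1 − θ_2 = 135.0028° (wrapped to (-180°,180°])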